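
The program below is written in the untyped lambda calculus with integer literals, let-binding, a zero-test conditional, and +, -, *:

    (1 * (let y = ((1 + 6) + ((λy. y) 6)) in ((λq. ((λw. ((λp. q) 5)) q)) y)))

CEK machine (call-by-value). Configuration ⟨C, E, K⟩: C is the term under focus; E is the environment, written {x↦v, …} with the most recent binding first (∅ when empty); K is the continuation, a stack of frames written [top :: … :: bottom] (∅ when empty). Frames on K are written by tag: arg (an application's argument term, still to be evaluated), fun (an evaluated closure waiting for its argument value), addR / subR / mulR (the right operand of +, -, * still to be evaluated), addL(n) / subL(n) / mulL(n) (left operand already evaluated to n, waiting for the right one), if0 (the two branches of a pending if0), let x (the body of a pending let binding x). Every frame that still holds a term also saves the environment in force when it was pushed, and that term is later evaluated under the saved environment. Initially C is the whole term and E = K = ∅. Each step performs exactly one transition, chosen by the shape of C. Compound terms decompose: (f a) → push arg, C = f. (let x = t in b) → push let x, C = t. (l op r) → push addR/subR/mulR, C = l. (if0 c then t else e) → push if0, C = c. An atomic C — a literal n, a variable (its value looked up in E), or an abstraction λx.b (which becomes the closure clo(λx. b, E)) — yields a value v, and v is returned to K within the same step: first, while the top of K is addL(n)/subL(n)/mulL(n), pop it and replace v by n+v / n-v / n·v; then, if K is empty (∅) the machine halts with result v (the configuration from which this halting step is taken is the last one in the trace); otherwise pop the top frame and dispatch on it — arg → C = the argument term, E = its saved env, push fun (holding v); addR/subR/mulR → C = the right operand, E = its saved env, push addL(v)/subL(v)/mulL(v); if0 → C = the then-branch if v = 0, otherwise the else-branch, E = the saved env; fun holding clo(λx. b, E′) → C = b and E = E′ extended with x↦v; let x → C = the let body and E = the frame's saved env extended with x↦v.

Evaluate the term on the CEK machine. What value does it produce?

Answer: 13

Machine steps:
step 0: [C=(1 * (let y = ((1 + 6) + ((λy. y) 6)) in ((λq. ((λw. ((λp. q) 5)) q)) y))) | E=∅ | K=∅]
step 1: [C=1 | E=∅ | K=[mulR]]
step 2: [C=(let y = ((1 + 6) + ((λy. y) 6)) in ((λq. ((λw. ((λp. q) 5)) q)) y)) | E=∅ | K=[mulL(1)]]
step 3: [C=((1 + 6) + ((λy. y) 6)) | E=∅ | K=[let y :: mulL(1)]]
step 4: [C=(1 + 6) | E=∅ | K=[addR :: let y :: mulL(1)]]
step 5: [C=1 | E=∅ | K=[addR :: addR :: let y :: mulL(1)]]
step 6: [C=6 | E=∅ | K=[addL(1) :: addR :: let y :: mulL(1)]]
step 7: [C=((λy. y) 6) | E=∅ | K=[addL(7) :: let y :: mulL(1)]]
step 8: [C=(λy. y) | E=∅ | K=[arg :: addL(7) :: let y :: mulL(1)]]
step 9: [C=6 | E=∅ | K=[fun :: addL(7) :: let y :: mulL(1)]]
step 10: [C=y | E={y↦6} | K=[addL(7) :: let y :: mulL(1)]]
step 11: [C=((λq. ((λw. ((λp. q) 5)) q)) y) | E={y↦13} | K=[mulL(1)]]
step 12: [C=(λq. ((λw. ((λp. q) 5)) q)) | E={y↦13} | K=[arg :: mulL(1)]]
step 13: [C=y | E={y↦13} | K=[fun :: mulL(1)]]
step 14: [C=((λw. ((λp. q) 5)) q) | E={q↦13, y↦13} | K=[mulL(1)]]
step 15: [C=(λw. ((λp. q) 5)) | E={q↦13, y↦13} | K=[arg :: mulL(1)]]
step 16: [C=q | E={q↦13, y↦13} | K=[fun :: mulL(1)]]
step 17: [C=((λp. q) 5) | E={w↦13, q↦13, y↦13} | K=[mulL(1)]]
step 18: [C=(λp. q) | E={w↦13, q↦13, y↦13} | K=[arg :: mulL(1)]]
step 19: [C=5 | E={w↦13, q↦13, y↦13} | K=[fun :: mulL(1)]]
step 20: [C=q | E={p↦5, w↦13, q↦13, y↦13} | K=[mulL(1)]]
→ final value 13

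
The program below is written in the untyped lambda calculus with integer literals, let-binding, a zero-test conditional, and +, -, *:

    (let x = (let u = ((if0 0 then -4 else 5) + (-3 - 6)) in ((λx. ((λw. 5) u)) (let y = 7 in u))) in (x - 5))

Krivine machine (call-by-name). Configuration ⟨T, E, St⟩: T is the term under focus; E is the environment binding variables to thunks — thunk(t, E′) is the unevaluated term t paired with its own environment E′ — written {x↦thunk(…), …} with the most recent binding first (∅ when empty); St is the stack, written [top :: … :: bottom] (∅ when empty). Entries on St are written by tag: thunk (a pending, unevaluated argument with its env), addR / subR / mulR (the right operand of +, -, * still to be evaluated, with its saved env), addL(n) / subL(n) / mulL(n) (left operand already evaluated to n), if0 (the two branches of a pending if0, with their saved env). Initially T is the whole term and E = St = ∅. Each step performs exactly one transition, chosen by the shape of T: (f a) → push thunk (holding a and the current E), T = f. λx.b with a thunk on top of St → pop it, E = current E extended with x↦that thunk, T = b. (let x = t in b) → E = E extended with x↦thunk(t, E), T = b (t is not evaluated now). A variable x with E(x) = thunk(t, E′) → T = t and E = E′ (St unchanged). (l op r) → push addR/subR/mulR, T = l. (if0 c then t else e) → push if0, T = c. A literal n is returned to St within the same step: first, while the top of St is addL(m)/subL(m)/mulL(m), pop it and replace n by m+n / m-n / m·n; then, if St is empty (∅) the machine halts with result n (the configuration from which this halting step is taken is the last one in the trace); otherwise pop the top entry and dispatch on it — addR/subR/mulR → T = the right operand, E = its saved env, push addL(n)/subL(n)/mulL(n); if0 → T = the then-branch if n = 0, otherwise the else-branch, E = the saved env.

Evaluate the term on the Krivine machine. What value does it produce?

0. <T=(let x = (let u = ((if0 0 then -4 else 5) + (-3 - 6)) in ((λx. ((λw. 5) u)) (let y = 7 in u))) in (x - 5)), E=∅, St=∅>
1. <T=(x - 5), E={x↦thunk((let u = ((if0 0 then -4 else 5) + (-3 - 6)) in ((λx. ((λw. 5) u)) (let y = 7 in u))), ∅)}, St=∅>
2. <T=x, E={x↦thunk((let u = ((if0 0 then -4 else 5) + (-3 - 6)) in ((λx. ((λw. 5) u)) (let y = 7 in u))), ∅)}, St=[subR]>
3. <T=(let u = ((if0 0 then -4 else 5) + (-3 - 6)) in ((λx. ((λw. 5) u)) (let y = 7 in u))), E=∅, St=[subR]>
4. <T=((λx. ((λw. 5) u)) (let y = 7 in u)), E={u↦thunk(((if0 0 then -4 else 5) + (-3 - 6)), ∅)}, St=[subR]>
5. <T=(λx. ((λw. 5) u)), E={u↦thunk(((if0 0 then -4 else 5) + (-3 - 6)), ∅)}, St=[thunk :: subR]>
6. <T=((λw. 5) u), E={x↦thunk((let y = 7 in u), {u↦thunk(((if0 0 then -4 else 5) + (-3 - 6)), ∅)}), u↦thunk(((if0 0 then -4 else 5) + (-3 - 6)), ∅)}, St=[subR]>
7. <T=(λw. 5), E={x↦thunk((let y = 7 in u), {u↦thunk(((if0 0 then -4 else 5) + (-3 - 6)), ∅)}), u↦thunk(((if0 0 then -4 else 5) + (-3 - 6)), ∅)}, St=[thunk :: subR]>
8. <T=5, E={w↦thunk(u, {x↦thunk((let y = 7 in u), {u↦thunk(((if0 0 then -4 else 5) + (-3 - 6)), ∅)}), u↦thunk(((if0 0 then -4 else 5) + (-3 - 6)), ∅)}), x↦thunk((let y = 7 in u), {u↦thunk(((if0 0 then -4 else 5) + (-3 - 6)), ∅)}), u↦thunk(((if0 0 then -4 else 5) + (-3 - 6)), ∅)}, St=[subR]>
9. <T=5, E={x↦thunk((let u = ((if0 0 then -4 else 5) + (-3 - 6)) in ((λx. ((λw. 5) u)) (let y = 7 in u))), ∅)}, St=[subL(5)]>
→ final value 0

Answer: 0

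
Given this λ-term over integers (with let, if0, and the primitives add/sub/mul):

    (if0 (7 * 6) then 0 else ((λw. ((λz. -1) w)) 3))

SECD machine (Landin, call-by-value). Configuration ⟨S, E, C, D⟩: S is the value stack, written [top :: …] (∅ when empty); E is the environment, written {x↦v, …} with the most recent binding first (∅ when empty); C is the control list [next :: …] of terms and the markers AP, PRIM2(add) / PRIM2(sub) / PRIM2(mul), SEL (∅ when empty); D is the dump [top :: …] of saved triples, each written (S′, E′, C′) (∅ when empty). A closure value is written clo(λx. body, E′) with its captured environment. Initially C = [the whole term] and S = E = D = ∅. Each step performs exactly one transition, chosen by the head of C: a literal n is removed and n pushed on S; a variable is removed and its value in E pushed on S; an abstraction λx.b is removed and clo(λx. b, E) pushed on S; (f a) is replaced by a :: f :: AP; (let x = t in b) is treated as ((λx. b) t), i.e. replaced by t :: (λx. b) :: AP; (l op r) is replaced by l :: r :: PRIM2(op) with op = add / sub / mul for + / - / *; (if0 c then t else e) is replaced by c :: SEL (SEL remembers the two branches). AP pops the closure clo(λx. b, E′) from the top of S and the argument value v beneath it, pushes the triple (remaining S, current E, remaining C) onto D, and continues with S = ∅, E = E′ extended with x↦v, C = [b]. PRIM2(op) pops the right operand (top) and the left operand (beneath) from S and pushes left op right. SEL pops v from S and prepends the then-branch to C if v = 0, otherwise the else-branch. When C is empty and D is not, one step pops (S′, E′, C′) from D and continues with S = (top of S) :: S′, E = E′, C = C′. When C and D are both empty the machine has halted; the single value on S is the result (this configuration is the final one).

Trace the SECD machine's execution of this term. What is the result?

Answer: -1

Machine steps:
step 0: ⟨S=∅; E=∅; C=[(if0 (7 * 6) then 0 else ((λw. ((λz. -1) w)) 3))]; D=∅⟩
step 1: ⟨S=∅; E=∅; C=[(7 * 6) :: SEL]; D=∅⟩
step 2: ⟨S=∅; E=∅; C=[7 :: 6 :: PRIM2(mul) :: SEL]; D=∅⟩
step 3: ⟨S=[7]; E=∅; C=[6 :: PRIM2(mul) :: SEL]; D=∅⟩
step 4: ⟨S=[6 :: 7]; E=∅; C=[PRIM2(mul) :: SEL]; D=∅⟩
step 5: ⟨S=[42]; E=∅; C=[SEL]; D=∅⟩
step 6: ⟨S=∅; E=∅; C=[((λw. ((λz. -1) w)) 3)]; D=∅⟩
step 7: ⟨S=∅; E=∅; C=[3 :: (λw. ((λz. -1) w)) :: AP]; D=∅⟩
step 8: ⟨S=[3]; E=∅; C=[(λw. ((λz. -1) w)) :: AP]; D=∅⟩
step 9: ⟨S=[clo(λw. ((λz. -1) w), ∅) :: 3]; E=∅; C=[AP]; D=∅⟩
step 10: ⟨S=∅; E={w↦3}; C=[((λz. -1) w)]; D=[(∅, ∅, ∅)]⟩
step 11: ⟨S=∅; E={w↦3}; C=[w :: (λz. -1) :: AP]; D=[(∅, ∅, ∅)]⟩
step 12: ⟨S=[3]; E={w↦3}; C=[(λz. -1) :: AP]; D=[(∅, ∅, ∅)]⟩
step 13: ⟨S=[clo(λz. -1, {w↦3}) :: 3]; E={w↦3}; C=[AP]; D=[(∅, ∅, ∅)]⟩
step 14: ⟨S=∅; E={z↦3, w↦3}; C=[-1]; D=[(∅, {w↦3}, ∅) :: (∅, ∅, ∅)]⟩
step 15: ⟨S=[-1]; E={z↦3, w↦3}; C=∅; D=[(∅, {w↦3}, ∅) :: (∅, ∅, ∅)]⟩
step 16: ⟨S=[-1]; E={w↦3}; C=∅; D=[(∅, ∅, ∅)]⟩
step 17: ⟨S=[-1]; E=∅; C=∅; D=∅⟩
→ final value -1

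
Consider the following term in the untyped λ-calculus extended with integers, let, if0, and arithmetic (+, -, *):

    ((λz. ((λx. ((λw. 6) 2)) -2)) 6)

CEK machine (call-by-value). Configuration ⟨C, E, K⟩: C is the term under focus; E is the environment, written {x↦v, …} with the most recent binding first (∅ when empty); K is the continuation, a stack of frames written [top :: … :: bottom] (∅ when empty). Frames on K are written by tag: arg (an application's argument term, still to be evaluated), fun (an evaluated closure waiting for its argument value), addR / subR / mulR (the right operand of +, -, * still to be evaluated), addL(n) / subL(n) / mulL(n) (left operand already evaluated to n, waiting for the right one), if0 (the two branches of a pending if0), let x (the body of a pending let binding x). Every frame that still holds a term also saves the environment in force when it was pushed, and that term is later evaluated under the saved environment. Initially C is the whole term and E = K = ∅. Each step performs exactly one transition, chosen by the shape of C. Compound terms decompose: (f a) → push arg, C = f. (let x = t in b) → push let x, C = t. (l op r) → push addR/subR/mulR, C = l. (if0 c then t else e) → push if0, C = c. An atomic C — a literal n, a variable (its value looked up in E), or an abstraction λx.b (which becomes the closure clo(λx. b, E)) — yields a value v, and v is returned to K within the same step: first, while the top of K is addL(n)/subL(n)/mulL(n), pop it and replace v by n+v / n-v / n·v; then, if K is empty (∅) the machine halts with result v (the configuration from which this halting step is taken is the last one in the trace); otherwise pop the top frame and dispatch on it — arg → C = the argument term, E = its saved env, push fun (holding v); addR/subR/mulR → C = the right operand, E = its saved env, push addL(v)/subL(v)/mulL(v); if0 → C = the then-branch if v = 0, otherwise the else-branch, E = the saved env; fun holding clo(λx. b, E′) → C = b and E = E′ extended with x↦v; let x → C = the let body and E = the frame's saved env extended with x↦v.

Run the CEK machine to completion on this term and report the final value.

Answer: 6

Execution trace:
step 0: ⟨C=((λz. ((λx. ((λw. 6) 2)) -2)) 6); E=∅; K=∅⟩
step 1: ⟨C=(λz. ((λx. ((λw. 6) 2)) -2)); E=∅; K=[arg]⟩
step 2: ⟨C=6; E=∅; K=[fun]⟩
step 3: ⟨C=((λx. ((λw. 6) 2)) -2); E={z↦6}; K=∅⟩
step 4: ⟨C=(λx. ((λw. 6) 2)); E={z↦6}; K=[arg]⟩
step 5: ⟨C=-2; E={z↦6}; K=[fun]⟩
step 6: ⟨C=((λw. 6) 2); E={x↦-2, z↦6}; K=∅⟩
step 7: ⟨C=(λw. 6); E={x↦-2, z↦6}; K=[arg]⟩
step 8: ⟨C=2; E={x↦-2, z↦6}; K=[fun]⟩
step 9: ⟨C=6; E={w↦2, x↦-2, z↦6}; K=∅⟩
→ final value 6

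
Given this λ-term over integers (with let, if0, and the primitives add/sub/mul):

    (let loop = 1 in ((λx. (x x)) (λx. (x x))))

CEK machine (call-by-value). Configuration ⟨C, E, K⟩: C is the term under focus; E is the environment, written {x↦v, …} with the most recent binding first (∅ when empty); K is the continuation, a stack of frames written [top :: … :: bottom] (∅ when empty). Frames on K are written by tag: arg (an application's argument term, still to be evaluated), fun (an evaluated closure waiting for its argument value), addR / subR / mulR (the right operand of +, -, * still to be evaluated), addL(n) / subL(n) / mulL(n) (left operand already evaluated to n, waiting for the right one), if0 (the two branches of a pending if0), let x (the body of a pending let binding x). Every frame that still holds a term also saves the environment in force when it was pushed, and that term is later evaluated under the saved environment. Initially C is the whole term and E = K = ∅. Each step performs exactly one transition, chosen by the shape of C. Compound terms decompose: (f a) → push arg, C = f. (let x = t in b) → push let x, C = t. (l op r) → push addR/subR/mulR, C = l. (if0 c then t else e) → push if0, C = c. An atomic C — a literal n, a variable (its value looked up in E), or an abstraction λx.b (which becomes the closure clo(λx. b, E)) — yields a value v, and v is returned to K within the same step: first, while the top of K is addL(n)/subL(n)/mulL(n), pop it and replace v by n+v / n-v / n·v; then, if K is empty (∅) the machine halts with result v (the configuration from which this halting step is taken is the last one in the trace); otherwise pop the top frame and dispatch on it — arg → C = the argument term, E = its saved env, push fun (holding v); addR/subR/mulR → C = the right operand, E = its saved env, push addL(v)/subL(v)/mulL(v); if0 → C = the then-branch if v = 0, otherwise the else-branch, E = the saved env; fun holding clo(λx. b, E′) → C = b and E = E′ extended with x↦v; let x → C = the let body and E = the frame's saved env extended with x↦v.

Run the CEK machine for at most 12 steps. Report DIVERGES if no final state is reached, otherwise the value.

0. ⟨C=(let loop = 1 in ((λx. (x x)) (λx. (x x)))); E=∅; K=∅⟩
1. ⟨C=1; E=∅; K=[let loop]⟩
2. ⟨C=((λx. (x x)) (λx. (x x))); E={loop↦1}; K=∅⟩
3. ⟨C=(λx. (x x)); E={loop↦1}; K=[arg]⟩
4. ⟨C=(λx. (x x)); E={loop↦1}; K=[fun]⟩
5. ⟨C=(x x); E={x↦clo(λx. (x x), {loop↦1}), loop↦1}; K=∅⟩
6. ⟨C=x; E={x↦clo(λx. (x x), {loop↦1}), loop↦1}; K=[arg]⟩
7. ⟨C=x; E={x↦clo(λx. (x x), {loop↦1}), loop↦1}; K=[fun]⟩
… configuration repeats with period 3 (steps 5–7 recur indefinitely) …

Answer: DIVERGES (no final state within 12 steps)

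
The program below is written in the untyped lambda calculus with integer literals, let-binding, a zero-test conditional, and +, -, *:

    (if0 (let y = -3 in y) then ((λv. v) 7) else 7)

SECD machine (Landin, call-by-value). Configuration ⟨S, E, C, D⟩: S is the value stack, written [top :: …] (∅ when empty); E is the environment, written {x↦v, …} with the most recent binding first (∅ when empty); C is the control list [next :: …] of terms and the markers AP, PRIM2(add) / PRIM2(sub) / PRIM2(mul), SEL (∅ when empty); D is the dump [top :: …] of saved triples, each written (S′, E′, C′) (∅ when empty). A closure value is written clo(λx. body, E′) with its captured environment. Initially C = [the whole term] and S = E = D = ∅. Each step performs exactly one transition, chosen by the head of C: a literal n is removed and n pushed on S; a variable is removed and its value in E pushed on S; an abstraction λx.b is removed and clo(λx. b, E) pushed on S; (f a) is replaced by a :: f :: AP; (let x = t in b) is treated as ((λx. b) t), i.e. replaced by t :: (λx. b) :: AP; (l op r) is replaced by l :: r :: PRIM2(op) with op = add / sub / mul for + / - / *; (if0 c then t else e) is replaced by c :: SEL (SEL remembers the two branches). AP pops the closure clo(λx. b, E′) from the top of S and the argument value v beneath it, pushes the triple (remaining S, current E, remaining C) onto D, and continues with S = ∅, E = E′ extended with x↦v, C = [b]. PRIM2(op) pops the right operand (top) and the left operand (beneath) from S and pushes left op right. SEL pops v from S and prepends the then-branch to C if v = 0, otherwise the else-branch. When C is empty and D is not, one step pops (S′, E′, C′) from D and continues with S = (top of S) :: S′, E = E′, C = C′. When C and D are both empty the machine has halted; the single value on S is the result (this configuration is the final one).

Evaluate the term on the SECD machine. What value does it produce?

Answer: 7

Derivation:
step 0: ⟨S=∅; E=∅; C=[(if0 (let y = -3 in y) then ((λv. v) 7) else 7)]; D=∅⟩
step 1: ⟨S=∅; E=∅; C=[(let y = -3 in y) :: SEL]; D=∅⟩
step 2: ⟨S=∅; E=∅; C=[-3 :: (λy. y) :: AP :: SEL]; D=∅⟩
step 3: ⟨S=[-3]; E=∅; C=[(λy. y) :: AP :: SEL]; D=∅⟩
step 4: ⟨S=[clo(λy. y, ∅) :: -3]; E=∅; C=[AP :: SEL]; D=∅⟩
step 5: ⟨S=∅; E={y↦-3}; C=[y]; D=[(∅, ∅, [SEL])]⟩
step 6: ⟨S=[-3]; E={y↦-3}; C=∅; D=[(∅, ∅, [SEL])]⟩
step 7: ⟨S=[-3]; E=∅; C=[SEL]; D=∅⟩
step 8: ⟨S=∅; E=∅; C=[7]; D=∅⟩
step 9: ⟨S=[7]; E=∅; C=∅; D=∅⟩
→ final value 7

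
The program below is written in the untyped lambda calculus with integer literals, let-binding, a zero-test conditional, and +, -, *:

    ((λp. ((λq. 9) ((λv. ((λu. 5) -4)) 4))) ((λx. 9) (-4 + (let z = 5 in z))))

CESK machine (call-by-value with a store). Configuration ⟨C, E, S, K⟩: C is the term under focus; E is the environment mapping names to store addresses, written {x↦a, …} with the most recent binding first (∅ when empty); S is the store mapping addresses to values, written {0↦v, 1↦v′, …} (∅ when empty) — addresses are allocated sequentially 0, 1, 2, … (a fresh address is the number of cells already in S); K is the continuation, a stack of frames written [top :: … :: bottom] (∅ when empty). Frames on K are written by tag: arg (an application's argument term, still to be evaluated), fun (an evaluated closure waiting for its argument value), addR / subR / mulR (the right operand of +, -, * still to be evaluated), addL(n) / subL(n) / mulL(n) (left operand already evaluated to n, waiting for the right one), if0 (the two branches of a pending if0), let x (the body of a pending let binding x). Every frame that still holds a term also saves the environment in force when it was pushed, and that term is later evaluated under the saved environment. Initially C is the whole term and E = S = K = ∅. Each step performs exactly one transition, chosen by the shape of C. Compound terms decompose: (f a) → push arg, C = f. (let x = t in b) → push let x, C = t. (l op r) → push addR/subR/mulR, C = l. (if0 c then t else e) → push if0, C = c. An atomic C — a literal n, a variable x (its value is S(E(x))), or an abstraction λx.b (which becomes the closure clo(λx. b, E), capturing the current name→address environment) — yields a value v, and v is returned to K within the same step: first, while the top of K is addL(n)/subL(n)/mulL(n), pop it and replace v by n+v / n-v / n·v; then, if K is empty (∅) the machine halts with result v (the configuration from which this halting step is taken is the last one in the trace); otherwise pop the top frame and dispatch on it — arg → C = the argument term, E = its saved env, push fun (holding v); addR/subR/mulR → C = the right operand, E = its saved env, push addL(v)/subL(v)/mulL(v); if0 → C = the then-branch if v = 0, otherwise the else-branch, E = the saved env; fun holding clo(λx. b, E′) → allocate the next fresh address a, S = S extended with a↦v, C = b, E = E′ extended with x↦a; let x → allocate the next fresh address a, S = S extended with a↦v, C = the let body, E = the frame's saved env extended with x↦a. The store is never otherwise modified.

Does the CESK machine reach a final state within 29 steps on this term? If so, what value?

step 0: <C=((λp. ((λq. 9) ((λv. ((λu. 5) -4)) 4))) ((λx. 9) (-4 + (let z = 5 in z)))), E=∅, S=∅, K=∅>
step 1: <C=(λp. ((λq. 9) ((λv. ((λu. 5) -4)) 4))), E=∅, S=∅, K=[arg]>
step 2: <C=((λx. 9) (-4 + (let z = 5 in z))), E=∅, S=∅, K=[fun]>
step 3: <C=(λx. 9), E=∅, S=∅, K=[arg :: fun]>
step 4: <C=(-4 + (let z = 5 in z)), E=∅, S=∅, K=[fun :: fun]>
step 5: <C=-4, E=∅, S=∅, K=[addR :: fun :: fun]>
step 6: <C=(let z = 5 in z), E=∅, S=∅, K=[addL(-4) :: fun :: fun]>
step 7: <C=5, E=∅, S=∅, K=[let z :: addL(-4) :: fun :: fun]>
step 8: <C=z, E={z↦0}, S={0↦5}, K=[addL(-4) :: fun :: fun]>
step 9: <C=9, E={x↦1}, S={0↦5, 1↦1}, K=[fun]>
step 10: <C=((λq. 9) ((λv. ((λu. 5) -4)) 4)), E={p↦2}, S={0↦5, 1↦1, 2↦9}, K=∅>
step 11: <C=(λq. 9), E={p↦2}, S={0↦5, 1↦1, 2↦9}, K=[arg]>
step 12: <C=((λv. ((λu. 5) -4)) 4), E={p↦2}, S={0↦5, 1↦1, 2↦9}, K=[fun]>
step 13: <C=(λv. ((λu. 5) -4)), E={p↦2}, S={0↦5, 1↦1, 2↦9}, K=[arg :: fun]>
step 14: <C=4, E={p↦2}, S={0↦5, 1↦1, 2↦9}, K=[fun :: fun]>
step 15: <C=((λu. 5) -4), E={v↦3, p↦2}, S={0↦5, 1↦1, 2↦9, 3↦4}, K=[fun]>
step 16: <C=(λu. 5), E={v↦3, p↦2}, S={0↦5, 1↦1, 2↦9, 3↦4}, K=[arg :: fun]>
step 17: <C=-4, E={v↦3, p↦2}, S={0↦5, 1↦1, 2↦9, 3↦4}, K=[fun :: fun]>
step 18: <C=5, E={u↦4, v↦3, p↦2}, S={0↦5, 1↦1, 2↦9, 3↦4, 4↦-4}, K=[fun]>
step 19: <C=9, E={q↦5, p↦2}, S={0↦5, 1↦1, 2↦9, 3↦4, 4↦-4, 5↦5}, K=∅>
→ final value 9

Answer: 9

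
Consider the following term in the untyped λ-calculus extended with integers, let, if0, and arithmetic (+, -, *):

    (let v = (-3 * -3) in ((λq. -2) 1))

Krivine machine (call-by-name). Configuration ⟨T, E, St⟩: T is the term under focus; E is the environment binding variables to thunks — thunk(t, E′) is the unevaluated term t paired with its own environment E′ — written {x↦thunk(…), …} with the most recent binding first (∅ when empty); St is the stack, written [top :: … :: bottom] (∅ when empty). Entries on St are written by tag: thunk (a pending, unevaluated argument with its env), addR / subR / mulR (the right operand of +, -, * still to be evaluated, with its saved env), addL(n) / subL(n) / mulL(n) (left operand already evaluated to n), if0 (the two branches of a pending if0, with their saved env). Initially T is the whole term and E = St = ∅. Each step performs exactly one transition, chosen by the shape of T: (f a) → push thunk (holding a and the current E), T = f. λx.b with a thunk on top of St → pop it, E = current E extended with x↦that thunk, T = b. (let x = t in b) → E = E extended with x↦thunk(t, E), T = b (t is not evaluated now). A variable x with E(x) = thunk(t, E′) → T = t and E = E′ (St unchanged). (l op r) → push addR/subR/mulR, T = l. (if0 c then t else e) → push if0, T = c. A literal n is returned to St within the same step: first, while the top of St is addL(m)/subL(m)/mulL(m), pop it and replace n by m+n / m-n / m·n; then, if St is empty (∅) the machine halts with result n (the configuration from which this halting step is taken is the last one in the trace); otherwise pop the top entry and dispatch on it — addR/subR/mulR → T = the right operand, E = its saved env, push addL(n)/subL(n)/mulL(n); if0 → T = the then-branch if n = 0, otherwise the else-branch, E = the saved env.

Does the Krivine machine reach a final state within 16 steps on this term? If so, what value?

[0] [T=(let v = (-3 * -3) in ((λq. -2) 1)) | E=∅ | St=∅]
[1] [T=((λq. -2) 1) | E={v↦thunk((-3 * -3), ∅)} | St=∅]
[2] [T=(λq. -2) | E={v↦thunk((-3 * -3), ∅)} | St=[thunk]]
[3] [T=-2 | E={q↦thunk(1, {v↦thunk((-3 * -3), ∅)}), v↦thunk((-3 * -3), ∅)} | St=∅]
→ final value -2

Answer: -2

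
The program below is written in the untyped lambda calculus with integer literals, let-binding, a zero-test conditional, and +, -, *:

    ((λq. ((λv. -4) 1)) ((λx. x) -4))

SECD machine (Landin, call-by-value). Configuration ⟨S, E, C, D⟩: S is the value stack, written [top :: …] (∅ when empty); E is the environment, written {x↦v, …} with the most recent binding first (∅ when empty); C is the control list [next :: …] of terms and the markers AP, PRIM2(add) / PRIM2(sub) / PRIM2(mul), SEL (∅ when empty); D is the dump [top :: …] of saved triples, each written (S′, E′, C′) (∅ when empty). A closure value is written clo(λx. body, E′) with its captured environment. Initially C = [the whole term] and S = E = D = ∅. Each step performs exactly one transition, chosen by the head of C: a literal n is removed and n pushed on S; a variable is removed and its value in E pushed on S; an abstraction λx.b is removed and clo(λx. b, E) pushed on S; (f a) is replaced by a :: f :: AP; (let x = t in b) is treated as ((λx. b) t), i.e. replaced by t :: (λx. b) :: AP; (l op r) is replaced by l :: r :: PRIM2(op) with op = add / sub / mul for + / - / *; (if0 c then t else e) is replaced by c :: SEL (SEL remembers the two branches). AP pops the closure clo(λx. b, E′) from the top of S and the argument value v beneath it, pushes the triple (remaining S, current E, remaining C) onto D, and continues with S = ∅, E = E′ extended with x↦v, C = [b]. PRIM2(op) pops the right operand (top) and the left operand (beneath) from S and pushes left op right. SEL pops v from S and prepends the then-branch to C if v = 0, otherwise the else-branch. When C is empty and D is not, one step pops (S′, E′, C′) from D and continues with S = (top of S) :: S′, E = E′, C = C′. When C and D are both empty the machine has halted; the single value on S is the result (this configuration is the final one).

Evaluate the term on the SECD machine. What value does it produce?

[0] <S=∅, E=∅, C=[((λq. ((λv. -4) 1)) ((λx. x) -4))], D=∅>
[1] <S=∅, E=∅, C=[((λx. x) -4) :: (λq. ((λv. -4) 1)) :: AP], D=∅>
[2] <S=∅, E=∅, C=[-4 :: (λx. x) :: AP :: (λq. ((λv. -4) 1)) :: AP], D=∅>
[3] <S=[-4], E=∅, C=[(λx. x) :: AP :: (λq. ((λv. -4) 1)) :: AP], D=∅>
[4] <S=[clo(λx. x, ∅) :: -4], E=∅, C=[AP :: (λq. ((λv. -4) 1)) :: AP], D=∅>
[5] <S=∅, E={x↦-4}, C=[x], D=[(∅, ∅, [(λq. ((λv. -4) 1)) :: AP])]>
[6] <S=[-4], E={x↦-4}, C=∅, D=[(∅, ∅, [(λq. ((λv. -4) 1)) :: AP])]>
[7] <S=[-4], E=∅, C=[(λq. ((λv. -4) 1)) :: AP], D=∅>
[8] <S=[clo(λq. ((λv. -4) 1), ∅) :: -4], E=∅, C=[AP], D=∅>
[9] <S=∅, E={q↦-4}, C=[((λv. -4) 1)], D=[(∅, ∅, ∅)]>
[10] <S=∅, E={q↦-4}, C=[1 :: (λv. -4) :: AP], D=[(∅, ∅, ∅)]>
[11] <S=[1], E={q↦-4}, C=[(λv. -4) :: AP], D=[(∅, ∅, ∅)]>
[12] <S=[clo(λv. -4, {q↦-4}) :: 1], E={q↦-4}, C=[AP], D=[(∅, ∅, ∅)]>
[13] <S=∅, E={v↦1, q↦-4}, C=[-4], D=[(∅, {q↦-4}, ∅) :: (∅, ∅, ∅)]>
[14] <S=[-4], E={v↦1, q↦-4}, C=∅, D=[(∅, {q↦-4}, ∅) :: (∅, ∅, ∅)]>
[15] <S=[-4], E={q↦-4}, C=∅, D=[(∅, ∅, ∅)]>
[16] <S=[-4], E=∅, C=∅, D=∅>
→ final value -4

Answer: -4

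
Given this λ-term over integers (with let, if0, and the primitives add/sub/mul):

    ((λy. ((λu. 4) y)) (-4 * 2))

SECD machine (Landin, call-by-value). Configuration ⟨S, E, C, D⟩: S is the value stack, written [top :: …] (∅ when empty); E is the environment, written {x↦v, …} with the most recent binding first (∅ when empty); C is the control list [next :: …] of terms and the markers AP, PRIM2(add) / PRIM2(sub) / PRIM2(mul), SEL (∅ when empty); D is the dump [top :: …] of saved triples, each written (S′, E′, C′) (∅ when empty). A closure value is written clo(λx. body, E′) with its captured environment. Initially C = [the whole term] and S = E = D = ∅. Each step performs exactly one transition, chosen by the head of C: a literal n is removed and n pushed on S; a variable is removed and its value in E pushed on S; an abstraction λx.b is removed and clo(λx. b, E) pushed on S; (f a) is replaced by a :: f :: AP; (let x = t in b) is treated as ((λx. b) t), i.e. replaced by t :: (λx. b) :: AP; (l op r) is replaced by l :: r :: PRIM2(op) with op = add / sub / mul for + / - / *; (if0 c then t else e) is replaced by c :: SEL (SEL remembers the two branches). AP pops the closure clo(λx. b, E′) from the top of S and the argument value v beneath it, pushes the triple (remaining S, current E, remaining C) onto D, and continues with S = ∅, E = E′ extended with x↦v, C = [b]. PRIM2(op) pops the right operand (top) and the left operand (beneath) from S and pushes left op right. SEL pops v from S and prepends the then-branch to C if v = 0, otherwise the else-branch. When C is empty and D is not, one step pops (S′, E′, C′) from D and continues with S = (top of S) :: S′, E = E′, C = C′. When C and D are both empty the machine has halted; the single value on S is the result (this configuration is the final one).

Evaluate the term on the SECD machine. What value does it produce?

[0] <S=∅, E=∅, C=[((λy. ((λu. 4) y)) (-4 * 2))], D=∅>
[1] <S=∅, E=∅, C=[(-4 * 2) :: (λy. ((λu. 4) y)) :: AP], D=∅>
[2] <S=∅, E=∅, C=[-4 :: 2 :: PRIM2(mul) :: (λy. ((λu. 4) y)) :: AP], D=∅>
[3] <S=[-4], E=∅, C=[2 :: PRIM2(mul) :: (λy. ((λu. 4) y)) :: AP], D=∅>
[4] <S=[2 :: -4], E=∅, C=[PRIM2(mul) :: (λy. ((λu. 4) y)) :: AP], D=∅>
[5] <S=[-8], E=∅, C=[(λy. ((λu. 4) y)) :: AP], D=∅>
[6] <S=[clo(λy. ((λu. 4) y), ∅) :: -8], E=∅, C=[AP], D=∅>
[7] <S=∅, E={y↦-8}, C=[((λu. 4) y)], D=[(∅, ∅, ∅)]>
[8] <S=∅, E={y↦-8}, C=[y :: (λu. 4) :: AP], D=[(∅, ∅, ∅)]>
[9] <S=[-8], E={y↦-8}, C=[(λu. 4) :: AP], D=[(∅, ∅, ∅)]>
[10] <S=[clo(λu. 4, {y↦-8}) :: -8], E={y↦-8}, C=[AP], D=[(∅, ∅, ∅)]>
[11] <S=∅, E={u↦-8, y↦-8}, C=[4], D=[(∅, {y↦-8}, ∅) :: (∅, ∅, ∅)]>
[12] <S=[4], E={u↦-8, y↦-8}, C=∅, D=[(∅, {y↦-8}, ∅) :: (∅, ∅, ∅)]>
[13] <S=[4], E={y↦-8}, C=∅, D=[(∅, ∅, ∅)]>
[14] <S=[4], E=∅, C=∅, D=∅>
→ final value 4

Answer: 4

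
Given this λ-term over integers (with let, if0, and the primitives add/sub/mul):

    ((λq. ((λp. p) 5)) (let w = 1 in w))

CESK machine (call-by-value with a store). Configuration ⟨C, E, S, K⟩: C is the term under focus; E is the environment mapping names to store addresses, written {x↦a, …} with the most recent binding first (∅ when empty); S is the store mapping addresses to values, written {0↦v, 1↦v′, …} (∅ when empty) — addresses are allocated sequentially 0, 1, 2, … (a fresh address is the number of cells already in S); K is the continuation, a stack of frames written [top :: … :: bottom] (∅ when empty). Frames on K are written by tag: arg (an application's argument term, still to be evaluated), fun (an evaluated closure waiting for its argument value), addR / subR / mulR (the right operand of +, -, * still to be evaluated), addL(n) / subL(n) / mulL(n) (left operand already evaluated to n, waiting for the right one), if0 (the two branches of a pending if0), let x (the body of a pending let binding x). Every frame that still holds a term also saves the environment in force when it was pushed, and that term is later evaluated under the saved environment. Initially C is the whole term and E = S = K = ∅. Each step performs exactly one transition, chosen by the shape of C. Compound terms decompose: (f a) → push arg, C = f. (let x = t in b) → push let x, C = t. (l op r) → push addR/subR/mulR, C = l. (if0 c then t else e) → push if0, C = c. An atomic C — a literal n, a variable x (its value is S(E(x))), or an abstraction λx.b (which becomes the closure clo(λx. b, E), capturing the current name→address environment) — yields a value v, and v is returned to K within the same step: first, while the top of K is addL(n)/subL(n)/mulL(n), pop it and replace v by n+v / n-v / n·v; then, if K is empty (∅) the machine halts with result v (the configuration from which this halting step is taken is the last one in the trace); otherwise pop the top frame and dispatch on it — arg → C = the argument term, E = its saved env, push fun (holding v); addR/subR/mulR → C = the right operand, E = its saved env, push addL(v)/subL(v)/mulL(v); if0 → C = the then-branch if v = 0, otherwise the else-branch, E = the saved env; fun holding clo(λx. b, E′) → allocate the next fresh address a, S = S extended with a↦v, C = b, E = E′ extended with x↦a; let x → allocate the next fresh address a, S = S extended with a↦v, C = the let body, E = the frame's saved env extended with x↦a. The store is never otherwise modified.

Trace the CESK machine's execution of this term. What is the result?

Answer: 5

Machine steps:
step 0: ⟨C=((λq. ((λp. p) 5)) (let w = 1 in w)); E=∅; S=∅; K=∅⟩
step 1: ⟨C=(λq. ((λp. p) 5)); E=∅; S=∅; K=[arg]⟩
step 2: ⟨C=(let w = 1 in w); E=∅; S=∅; K=[fun]⟩
step 3: ⟨C=1; E=∅; S=∅; K=[let w :: fun]⟩
step 4: ⟨C=w; E={w↦0}; S={0↦1}; K=[fun]⟩
step 5: ⟨C=((λp. p) 5); E={q↦1}; S={0↦1, 1↦1}; K=∅⟩
step 6: ⟨C=(λp. p); E={q↦1}; S={0↦1, 1↦1}; K=[arg]⟩
step 7: ⟨C=5; E={q↦1}; S={0↦1, 1↦1}; K=[fun]⟩
step 8: ⟨C=p; E={p↦2, q↦1}; S={0↦1, 1↦1, 2↦5}; K=∅⟩
→ final value 5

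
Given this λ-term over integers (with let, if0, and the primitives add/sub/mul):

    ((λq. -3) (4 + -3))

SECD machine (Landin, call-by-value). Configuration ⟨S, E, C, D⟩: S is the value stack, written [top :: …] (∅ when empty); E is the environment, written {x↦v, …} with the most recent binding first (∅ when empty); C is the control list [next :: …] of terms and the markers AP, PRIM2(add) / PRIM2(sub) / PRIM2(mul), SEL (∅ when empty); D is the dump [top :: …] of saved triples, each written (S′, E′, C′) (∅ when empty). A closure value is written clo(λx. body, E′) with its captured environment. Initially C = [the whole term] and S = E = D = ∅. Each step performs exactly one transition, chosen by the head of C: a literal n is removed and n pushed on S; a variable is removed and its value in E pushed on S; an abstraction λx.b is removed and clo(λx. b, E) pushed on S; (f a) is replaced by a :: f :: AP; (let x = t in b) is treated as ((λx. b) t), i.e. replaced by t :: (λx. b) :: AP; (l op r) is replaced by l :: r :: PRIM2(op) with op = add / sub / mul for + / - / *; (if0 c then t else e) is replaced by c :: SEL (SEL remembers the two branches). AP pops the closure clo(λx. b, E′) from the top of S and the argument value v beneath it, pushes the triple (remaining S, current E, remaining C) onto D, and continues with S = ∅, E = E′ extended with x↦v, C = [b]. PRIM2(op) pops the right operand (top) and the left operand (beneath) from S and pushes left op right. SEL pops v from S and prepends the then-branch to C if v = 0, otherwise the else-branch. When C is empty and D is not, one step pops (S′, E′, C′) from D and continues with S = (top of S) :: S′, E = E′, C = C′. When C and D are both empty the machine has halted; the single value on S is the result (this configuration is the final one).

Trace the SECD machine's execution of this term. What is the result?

[0] <S=∅, E=∅, C=[((λq. -3) (4 + -3))], D=∅>
[1] <S=∅, E=∅, C=[(4 + -3) :: (λq. -3) :: AP], D=∅>
[2] <S=∅, E=∅, C=[4 :: -3 :: PRIM2(add) :: (λq. -3) :: AP], D=∅>
[3] <S=[4], E=∅, C=[-3 :: PRIM2(add) :: (λq. -3) :: AP], D=∅>
[4] <S=[-3 :: 4], E=∅, C=[PRIM2(add) :: (λq. -3) :: AP], D=∅>
[5] <S=[1], E=∅, C=[(λq. -3) :: AP], D=∅>
[6] <S=[clo(λq. -3, ∅) :: 1], E=∅, C=[AP], D=∅>
[7] <S=∅, E={q↦1}, C=[-3], D=[(∅, ∅, ∅)]>
[8] <S=[-3], E={q↦1}, C=∅, D=[(∅, ∅, ∅)]>
[9] <S=[-3], E=∅, C=∅, D=∅>
→ final value -3

Answer: -3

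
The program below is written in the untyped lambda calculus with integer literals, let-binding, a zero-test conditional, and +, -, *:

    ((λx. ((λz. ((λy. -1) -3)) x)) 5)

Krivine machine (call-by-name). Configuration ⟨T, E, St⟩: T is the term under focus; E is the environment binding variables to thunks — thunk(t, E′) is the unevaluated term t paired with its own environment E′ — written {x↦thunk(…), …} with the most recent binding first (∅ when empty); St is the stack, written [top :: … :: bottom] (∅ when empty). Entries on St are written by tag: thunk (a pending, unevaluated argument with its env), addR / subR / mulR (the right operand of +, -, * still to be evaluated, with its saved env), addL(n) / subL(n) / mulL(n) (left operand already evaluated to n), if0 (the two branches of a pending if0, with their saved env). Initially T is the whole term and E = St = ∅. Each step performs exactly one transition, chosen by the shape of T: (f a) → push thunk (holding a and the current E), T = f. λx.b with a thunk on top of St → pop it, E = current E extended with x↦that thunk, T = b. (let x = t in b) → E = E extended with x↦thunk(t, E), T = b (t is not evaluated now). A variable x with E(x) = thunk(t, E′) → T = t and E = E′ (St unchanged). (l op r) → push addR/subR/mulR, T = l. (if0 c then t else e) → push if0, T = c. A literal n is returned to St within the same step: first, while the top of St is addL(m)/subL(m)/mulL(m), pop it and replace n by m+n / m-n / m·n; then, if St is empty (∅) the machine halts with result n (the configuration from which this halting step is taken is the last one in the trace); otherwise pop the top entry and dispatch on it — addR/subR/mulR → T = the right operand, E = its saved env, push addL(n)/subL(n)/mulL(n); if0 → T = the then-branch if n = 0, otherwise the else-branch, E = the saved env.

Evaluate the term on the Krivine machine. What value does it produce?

Answer: -1

Machine steps:
[0] <T=((λx. ((λz. ((λy. -1) -3)) x)) 5), E=∅, St=∅>
[1] <T=(λx. ((λz. ((λy. -1) -3)) x)), E=∅, St=[thunk]>
[2] <T=((λz. ((λy. -1) -3)) x), E={x↦thunk(5, ∅)}, St=∅>
[3] <T=(λz. ((λy. -1) -3)), E={x↦thunk(5, ∅)}, St=[thunk]>
[4] <T=((λy. -1) -3), E={z↦thunk(x, {x↦thunk(5, ∅)}), x↦thunk(5, ∅)}, St=∅>
[5] <T=(λy. -1), E={z↦thunk(x, {x↦thunk(5, ∅)}), x↦thunk(5, ∅)}, St=[thunk]>
[6] <T=-1, E={y↦thunk(-3, {z↦thunk(x, {x↦thunk(5, ∅)}), x↦thunk(5, ∅)}), z↦thunk(x, {x↦thunk(5, ∅)}), x↦thunk(5, ∅)}, St=∅>
→ final value -1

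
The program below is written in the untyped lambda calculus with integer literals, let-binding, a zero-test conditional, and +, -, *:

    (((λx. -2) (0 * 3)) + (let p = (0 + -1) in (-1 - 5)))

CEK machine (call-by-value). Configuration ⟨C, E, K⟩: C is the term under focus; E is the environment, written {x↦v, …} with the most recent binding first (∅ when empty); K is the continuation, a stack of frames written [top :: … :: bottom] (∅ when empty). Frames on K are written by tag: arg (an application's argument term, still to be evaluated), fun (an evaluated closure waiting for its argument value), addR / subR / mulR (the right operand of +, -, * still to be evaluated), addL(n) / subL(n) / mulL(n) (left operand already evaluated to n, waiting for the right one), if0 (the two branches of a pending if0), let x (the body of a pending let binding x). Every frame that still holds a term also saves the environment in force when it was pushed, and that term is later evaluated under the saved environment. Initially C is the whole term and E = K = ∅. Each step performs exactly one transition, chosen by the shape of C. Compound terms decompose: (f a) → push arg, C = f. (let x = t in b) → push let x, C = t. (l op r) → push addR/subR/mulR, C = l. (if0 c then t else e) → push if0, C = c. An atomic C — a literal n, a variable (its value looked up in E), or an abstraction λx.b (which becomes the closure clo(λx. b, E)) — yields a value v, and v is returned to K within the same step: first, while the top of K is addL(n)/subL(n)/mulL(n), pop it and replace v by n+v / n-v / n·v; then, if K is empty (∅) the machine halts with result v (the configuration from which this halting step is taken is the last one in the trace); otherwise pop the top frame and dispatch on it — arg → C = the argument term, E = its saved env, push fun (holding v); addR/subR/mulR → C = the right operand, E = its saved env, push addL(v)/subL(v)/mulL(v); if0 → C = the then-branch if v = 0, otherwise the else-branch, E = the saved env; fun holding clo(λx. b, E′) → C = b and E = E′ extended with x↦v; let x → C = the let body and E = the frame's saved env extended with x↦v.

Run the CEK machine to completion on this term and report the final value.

[0] ⟨C=(((λx. -2) (0 * 3)) + (let p = (0 + -1) in (-1 - 5))); E=∅; K=∅⟩
[1] ⟨C=((λx. -2) (0 * 3)); E=∅; K=[addR]⟩
[2] ⟨C=(λx. -2); E=∅; K=[arg :: addR]⟩
[3] ⟨C=(0 * 3); E=∅; K=[fun :: addR]⟩
[4] ⟨C=0; E=∅; K=[mulR :: fun :: addR]⟩
[5] ⟨C=3; E=∅; K=[mulL(0) :: fun :: addR]⟩
[6] ⟨C=-2; E={x↦0}; K=[addR]⟩
[7] ⟨C=(let p = (0 + -1) in (-1 - 5)); E=∅; K=[addL(-2)]⟩
[8] ⟨C=(0 + -1); E=∅; K=[let p :: addL(-2)]⟩
[9] ⟨C=0; E=∅; K=[addR :: let p :: addL(-2)]⟩
[10] ⟨C=-1; E=∅; K=[addL(0) :: let p :: addL(-2)]⟩
[11] ⟨C=(-1 - 5); E={p↦-1}; K=[addL(-2)]⟩
[12] ⟨C=-1; E={p↦-1}; K=[subR :: addL(-2)]⟩
[13] ⟨C=5; E={p↦-1}; K=[subL(-1) :: addL(-2)]⟩
→ final value -8

Answer: -8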